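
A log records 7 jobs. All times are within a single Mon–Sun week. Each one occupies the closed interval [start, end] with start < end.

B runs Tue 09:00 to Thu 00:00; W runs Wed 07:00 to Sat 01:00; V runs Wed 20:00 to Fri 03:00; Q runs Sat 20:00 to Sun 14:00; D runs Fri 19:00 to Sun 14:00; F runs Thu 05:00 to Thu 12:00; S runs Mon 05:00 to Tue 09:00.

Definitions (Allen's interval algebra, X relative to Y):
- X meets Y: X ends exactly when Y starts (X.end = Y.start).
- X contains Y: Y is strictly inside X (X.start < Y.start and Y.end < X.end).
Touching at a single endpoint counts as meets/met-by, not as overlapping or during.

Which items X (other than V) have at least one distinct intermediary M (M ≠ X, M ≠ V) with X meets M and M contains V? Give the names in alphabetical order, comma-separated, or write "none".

Target V = [Wed 20:00, Fri 03:00].
Intermediaries M with M contains V: W.
Via W — items with X meets W: none.
Union: none.

none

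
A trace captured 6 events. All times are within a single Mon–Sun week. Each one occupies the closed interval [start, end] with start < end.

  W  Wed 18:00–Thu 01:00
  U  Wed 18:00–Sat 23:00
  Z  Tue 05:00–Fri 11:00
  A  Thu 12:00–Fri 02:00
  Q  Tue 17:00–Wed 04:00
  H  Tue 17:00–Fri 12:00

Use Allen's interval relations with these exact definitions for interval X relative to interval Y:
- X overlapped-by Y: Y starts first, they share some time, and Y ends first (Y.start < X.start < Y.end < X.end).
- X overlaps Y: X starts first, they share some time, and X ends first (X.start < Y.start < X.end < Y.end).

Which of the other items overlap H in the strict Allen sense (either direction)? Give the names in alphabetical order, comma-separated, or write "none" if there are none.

Target H = [Tue 17:00, Fri 12:00].
A [Thu 12:00, Fri 02:00] → during → no.
Q [Tue 17:00, Wed 04:00] → starts → no.
U [Wed 18:00, Sat 23:00] → overlapped-by → yes.
W [Wed 18:00, Thu 01:00] → during → no.
Z [Tue 05:00, Fri 11:00] → overlaps → yes.
Result: U, Z.

U, Z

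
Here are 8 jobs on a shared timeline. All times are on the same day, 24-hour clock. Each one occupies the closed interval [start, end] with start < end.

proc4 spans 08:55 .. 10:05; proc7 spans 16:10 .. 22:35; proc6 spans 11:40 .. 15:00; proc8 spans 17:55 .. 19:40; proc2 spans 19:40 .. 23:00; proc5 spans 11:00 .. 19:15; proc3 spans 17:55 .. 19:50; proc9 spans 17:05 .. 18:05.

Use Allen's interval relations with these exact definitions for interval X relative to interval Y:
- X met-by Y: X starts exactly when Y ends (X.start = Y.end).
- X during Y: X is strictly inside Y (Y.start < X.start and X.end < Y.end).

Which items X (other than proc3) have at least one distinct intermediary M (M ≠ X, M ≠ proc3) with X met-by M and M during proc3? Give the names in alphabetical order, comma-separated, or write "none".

Target proc3 = [17:55, 19:50].
Intermediaries M with M during proc3: none.
Union: none.

none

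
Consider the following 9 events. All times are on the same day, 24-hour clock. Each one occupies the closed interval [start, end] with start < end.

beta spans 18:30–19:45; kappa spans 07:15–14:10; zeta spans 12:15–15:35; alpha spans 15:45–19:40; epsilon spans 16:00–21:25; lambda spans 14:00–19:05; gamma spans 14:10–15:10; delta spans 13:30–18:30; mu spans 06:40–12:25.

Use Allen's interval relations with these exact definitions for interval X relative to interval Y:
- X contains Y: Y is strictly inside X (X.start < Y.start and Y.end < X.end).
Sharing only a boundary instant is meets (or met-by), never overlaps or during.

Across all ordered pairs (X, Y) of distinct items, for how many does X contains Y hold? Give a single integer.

Checking all 72 ordered pairs for relation 'contains'; matching pairs in alphabetical order:
(delta, gamma): delta contains gamma ✓
(epsilon, beta): epsilon contains beta ✓
(lambda, gamma): lambda contains gamma ✓
(zeta, gamma): zeta contains gamma ✓
Count: 4.

4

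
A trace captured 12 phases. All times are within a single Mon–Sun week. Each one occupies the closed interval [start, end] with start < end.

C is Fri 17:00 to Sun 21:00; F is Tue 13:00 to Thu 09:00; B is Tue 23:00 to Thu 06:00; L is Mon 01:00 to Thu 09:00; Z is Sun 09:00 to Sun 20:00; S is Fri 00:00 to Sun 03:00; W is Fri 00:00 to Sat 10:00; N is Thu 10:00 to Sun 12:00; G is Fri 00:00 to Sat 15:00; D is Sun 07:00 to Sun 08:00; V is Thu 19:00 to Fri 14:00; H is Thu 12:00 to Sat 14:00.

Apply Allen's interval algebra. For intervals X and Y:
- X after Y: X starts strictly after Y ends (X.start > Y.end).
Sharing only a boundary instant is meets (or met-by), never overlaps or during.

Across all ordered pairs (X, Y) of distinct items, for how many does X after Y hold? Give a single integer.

39

Checking all 132 ordered pairs for relation 'after'; matching pairs in alphabetical order:
(C, B): C after B ✓
(C, F): C after F ✓
(C, L): C after L ✓
(C, V): C after V ✓
(D, B): D after B ✓
(D, F): D after F ✓
(D, G): D after G ✓
(D, H): D after H ✓
(D, L): D after L ✓
(D, S): D after S ✓
(D, V): D after V ✓
(D, W): D after W ✓
(G, B): G after B ✓
(G, F): G after F ✓
(G, L): G after L ✓
(H, B): H after B ✓
(H, F): H after F ✓
(H, L): H after L ✓
(N, B): N after B ✓
(N, F): N after F ✓
(N, L): N after L ✓
(S, B): S after B ✓
(S, F): S after F ✓
(S, L): S after L ✓
... plus 15 further pairs not listed.
Count: 39.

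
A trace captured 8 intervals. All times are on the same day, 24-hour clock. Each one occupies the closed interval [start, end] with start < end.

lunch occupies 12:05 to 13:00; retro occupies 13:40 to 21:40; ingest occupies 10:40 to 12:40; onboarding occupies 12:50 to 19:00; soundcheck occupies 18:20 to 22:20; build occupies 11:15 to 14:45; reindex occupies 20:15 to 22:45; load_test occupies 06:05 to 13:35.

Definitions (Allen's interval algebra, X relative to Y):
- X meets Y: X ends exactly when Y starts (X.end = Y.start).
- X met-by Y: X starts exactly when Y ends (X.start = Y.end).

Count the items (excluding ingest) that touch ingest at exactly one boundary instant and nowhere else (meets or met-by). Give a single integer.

0

Target ingest = [10:40, 12:40].
build [11:15, 14:45] → overlapped-by → no.
load_test [06:05, 13:35] → contains → no.
lunch [12:05, 13:00] → overlapped-by → no.
onboarding [12:50, 19:00] → after → no.
reindex [20:15, 22:45] → after → no.
retro [13:40, 21:40] → after → no.
soundcheck [18:20, 22:20] → after → no.
Total: 0.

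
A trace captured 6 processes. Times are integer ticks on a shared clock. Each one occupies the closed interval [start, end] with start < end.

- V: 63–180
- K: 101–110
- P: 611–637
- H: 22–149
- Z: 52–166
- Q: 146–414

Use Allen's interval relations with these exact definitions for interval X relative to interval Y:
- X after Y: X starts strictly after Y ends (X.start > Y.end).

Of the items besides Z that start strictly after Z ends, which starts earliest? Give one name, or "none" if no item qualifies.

Target Z = [52, 166].
H [22, 149] → overlaps → excluded.
K [101, 110] → during → excluded.
P [611, 637] → after → candidate.
Q [146, 414] → overlapped-by → excluded.
V [63, 180] → overlapped-by → excluded.
Among candidates, earliest start is 611 → P.

P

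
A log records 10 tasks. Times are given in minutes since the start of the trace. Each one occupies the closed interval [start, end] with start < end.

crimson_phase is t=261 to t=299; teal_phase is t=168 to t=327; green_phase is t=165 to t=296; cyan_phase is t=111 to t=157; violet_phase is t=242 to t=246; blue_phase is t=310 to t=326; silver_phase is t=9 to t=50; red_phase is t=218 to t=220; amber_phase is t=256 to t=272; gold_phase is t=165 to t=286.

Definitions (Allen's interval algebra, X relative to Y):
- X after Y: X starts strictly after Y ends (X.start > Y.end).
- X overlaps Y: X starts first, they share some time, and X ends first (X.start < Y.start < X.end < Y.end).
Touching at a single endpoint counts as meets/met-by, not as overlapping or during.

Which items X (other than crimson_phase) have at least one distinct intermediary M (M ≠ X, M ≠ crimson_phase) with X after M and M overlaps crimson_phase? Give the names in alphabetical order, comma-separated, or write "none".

blue_phase

Target crimson_phase = [t=261, t=299].
Intermediaries M with M overlaps crimson_phase: amber_phase, gold_phase, green_phase.
Via amber_phase — items with X after amber_phase: blue_phase.
Via gold_phase — items with X after gold_phase: blue_phase.
Via green_phase — items with X after green_phase: blue_phase.
Union: blue_phase.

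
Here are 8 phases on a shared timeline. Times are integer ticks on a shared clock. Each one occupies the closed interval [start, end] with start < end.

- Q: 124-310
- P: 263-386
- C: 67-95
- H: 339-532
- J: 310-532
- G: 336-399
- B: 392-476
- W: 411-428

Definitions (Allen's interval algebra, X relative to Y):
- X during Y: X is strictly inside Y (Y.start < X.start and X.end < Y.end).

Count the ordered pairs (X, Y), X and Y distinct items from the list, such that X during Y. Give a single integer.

6

Checking all 56 ordered pairs for relation 'during'; matching pairs in alphabetical order:
(B, H): B during H ✓
(B, J): B during J ✓
(G, J): G during J ✓
(W, B): W during B ✓
(W, H): W during H ✓
(W, J): W during J ✓
Count: 6.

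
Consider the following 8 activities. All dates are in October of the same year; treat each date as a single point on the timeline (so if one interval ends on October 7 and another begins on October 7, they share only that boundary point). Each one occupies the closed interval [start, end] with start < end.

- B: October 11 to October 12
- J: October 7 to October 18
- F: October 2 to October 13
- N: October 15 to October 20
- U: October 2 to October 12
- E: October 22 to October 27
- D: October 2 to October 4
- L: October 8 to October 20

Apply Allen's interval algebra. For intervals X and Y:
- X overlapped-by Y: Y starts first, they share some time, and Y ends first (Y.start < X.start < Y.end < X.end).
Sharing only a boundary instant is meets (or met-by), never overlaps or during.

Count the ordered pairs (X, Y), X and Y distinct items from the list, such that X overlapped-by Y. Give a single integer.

Checking all 56 ordered pairs for relation 'overlapped-by'; matching pairs in alphabetical order:
(J, F): J overlapped-by F ✓
(J, U): J overlapped-by U ✓
(L, F): L overlapped-by F ✓
(L, J): L overlapped-by J ✓
(L, U): L overlapped-by U ✓
(N, J): N overlapped-by J ✓
Count: 6.

6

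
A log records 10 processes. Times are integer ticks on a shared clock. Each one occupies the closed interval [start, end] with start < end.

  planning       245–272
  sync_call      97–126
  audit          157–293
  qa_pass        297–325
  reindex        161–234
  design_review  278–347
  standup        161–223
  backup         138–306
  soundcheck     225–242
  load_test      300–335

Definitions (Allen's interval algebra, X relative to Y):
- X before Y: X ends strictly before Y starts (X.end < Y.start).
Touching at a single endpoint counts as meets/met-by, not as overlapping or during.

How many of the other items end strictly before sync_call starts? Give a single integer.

Target sync_call = [97, 126].
audit [157, 293] → after → no.
backup [138, 306] → after → no.
design_review [278, 347] → after → no.
load_test [300, 335] → after → no.
planning [245, 272] → after → no.
qa_pass [297, 325] → after → no.
reindex [161, 234] → after → no.
soundcheck [225, 242] → after → no.
standup [161, 223] → after → no.
Total: 0.

0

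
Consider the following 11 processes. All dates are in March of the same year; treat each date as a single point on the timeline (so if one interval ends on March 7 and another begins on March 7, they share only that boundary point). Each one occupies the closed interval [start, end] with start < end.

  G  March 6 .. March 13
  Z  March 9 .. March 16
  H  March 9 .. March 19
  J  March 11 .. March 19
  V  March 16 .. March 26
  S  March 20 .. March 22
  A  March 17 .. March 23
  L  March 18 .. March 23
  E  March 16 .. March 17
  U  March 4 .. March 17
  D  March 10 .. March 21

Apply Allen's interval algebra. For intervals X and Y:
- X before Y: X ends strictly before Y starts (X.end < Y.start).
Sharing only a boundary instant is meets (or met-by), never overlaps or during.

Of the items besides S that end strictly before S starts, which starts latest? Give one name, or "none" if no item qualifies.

E

Target S = [March 20, March 22].
A [March 17, March 23] → contains → excluded.
D [March 10, March 21] → overlaps → excluded.
E [March 16, March 17] → before → candidate.
G [March 6, March 13] → before → candidate.
H [March 9, March 19] → before → candidate.
J [March 11, March 19] → before → candidate.
L [March 18, March 23] → contains → excluded.
U [March 4, March 17] → before → candidate.
V [March 16, March 26] → contains → excluded.
Z [March 9, March 16] → before → candidate.
Among candidates, latest start is March 16 → E.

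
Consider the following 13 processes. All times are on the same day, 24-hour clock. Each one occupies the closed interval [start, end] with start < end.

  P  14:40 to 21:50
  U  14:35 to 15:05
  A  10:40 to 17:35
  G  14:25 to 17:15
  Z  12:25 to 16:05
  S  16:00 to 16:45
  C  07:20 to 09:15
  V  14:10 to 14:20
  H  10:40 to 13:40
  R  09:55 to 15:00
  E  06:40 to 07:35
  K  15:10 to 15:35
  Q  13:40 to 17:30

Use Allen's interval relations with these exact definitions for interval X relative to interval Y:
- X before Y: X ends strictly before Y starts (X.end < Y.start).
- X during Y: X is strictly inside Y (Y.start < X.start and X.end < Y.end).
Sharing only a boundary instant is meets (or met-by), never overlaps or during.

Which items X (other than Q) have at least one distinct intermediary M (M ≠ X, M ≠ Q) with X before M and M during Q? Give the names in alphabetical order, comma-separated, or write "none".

Target Q = [13:40, 17:30].
Intermediaries M with M during Q: G, K, S, U, V.
Via G — items with X before G: C, E, H, V.
Via K — items with X before K: C, E, H, R, U, V.
Via S — items with X before S: C, E, H, K, R, U, V.
Via U — items with X before U: C, E, H, V.
Via V — items with X before V: C, E, H.
Union: C, E, H, K, R, U, V.

C, E, H, K, R, U, V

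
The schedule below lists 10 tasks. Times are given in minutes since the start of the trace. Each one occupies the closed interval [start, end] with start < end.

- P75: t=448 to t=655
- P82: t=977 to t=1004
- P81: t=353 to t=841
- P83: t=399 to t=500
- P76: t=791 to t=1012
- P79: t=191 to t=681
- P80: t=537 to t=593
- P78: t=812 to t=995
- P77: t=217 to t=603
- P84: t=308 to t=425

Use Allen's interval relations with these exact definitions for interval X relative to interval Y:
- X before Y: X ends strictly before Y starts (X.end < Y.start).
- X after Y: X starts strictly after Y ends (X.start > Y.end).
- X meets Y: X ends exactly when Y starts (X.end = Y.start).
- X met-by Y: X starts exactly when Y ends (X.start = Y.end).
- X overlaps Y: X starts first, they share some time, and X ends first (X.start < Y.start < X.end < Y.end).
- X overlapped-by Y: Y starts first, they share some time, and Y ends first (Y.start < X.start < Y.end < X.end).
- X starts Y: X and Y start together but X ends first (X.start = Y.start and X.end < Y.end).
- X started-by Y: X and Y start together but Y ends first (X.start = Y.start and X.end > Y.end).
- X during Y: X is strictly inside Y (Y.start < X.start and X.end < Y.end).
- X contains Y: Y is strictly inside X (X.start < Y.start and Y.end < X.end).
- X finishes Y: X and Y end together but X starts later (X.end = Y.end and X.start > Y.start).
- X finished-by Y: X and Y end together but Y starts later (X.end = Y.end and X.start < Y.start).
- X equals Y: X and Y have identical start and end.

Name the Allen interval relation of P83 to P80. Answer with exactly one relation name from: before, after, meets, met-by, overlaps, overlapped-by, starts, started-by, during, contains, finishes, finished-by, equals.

before

P83 = [t=399, t=500]; P80 = [t=537, t=593].
Compare endpoints: P83.start < P80.start, P83.start < P80.end, P83.end < P80.start, P83.end < P80.end.
That pattern is 'before'.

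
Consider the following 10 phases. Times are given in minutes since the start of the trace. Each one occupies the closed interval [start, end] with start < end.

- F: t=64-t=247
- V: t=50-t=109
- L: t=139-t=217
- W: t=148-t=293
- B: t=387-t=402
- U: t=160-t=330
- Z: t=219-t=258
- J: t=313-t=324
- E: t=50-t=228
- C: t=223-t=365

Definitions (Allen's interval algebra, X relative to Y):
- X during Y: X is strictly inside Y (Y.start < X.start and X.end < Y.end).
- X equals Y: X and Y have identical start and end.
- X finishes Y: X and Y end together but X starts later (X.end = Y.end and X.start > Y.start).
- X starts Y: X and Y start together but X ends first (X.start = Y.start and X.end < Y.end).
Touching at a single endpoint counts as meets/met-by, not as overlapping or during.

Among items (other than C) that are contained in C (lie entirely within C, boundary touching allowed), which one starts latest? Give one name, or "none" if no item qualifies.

Target C = [t=223, t=365].
B [t=387, t=402] → after → excluded.
E [t=50, t=228] → overlaps → excluded.
F [t=64, t=247] → overlaps → excluded.
J [t=313, t=324] → during → candidate.
L [t=139, t=217] → before → excluded.
U [t=160, t=330] → overlaps → excluded.
V [t=50, t=109] → before → excluded.
W [t=148, t=293] → overlaps → excluded.
Z [t=219, t=258] → overlaps → excluded.
Among candidates, latest start is t=313 → J.

J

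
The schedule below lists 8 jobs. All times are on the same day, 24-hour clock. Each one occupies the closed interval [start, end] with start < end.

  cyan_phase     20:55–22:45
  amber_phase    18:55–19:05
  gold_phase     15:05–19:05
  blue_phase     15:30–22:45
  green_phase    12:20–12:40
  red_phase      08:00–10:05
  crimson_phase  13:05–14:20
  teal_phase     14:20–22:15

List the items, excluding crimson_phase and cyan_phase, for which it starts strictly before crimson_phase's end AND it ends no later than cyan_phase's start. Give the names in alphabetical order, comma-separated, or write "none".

Conditions: its start is strictly before crimson_phase's end (X.start < 14:20) AND its end is no later than cyan_phase's start (X.end <= 20:55).
amber_phase: start 18:55 < 14:20? ✗; end 19:05 <= 20:55? ✓ → no.
blue_phase: start 15:30 < 14:20? ✗; end 22:45 <= 20:55? ✗ → no.
gold_phase: start 15:05 < 14:20? ✗; end 19:05 <= 20:55? ✓ → no.
green_phase: start 12:20 < 14:20? ✓; end 12:40 <= 20:55? ✓ → yes.
red_phase: start 08:00 < 14:20? ✓; end 10:05 <= 20:55? ✓ → yes.
teal_phase: start 14:20 < 14:20? ✗; end 22:15 <= 20:55? ✗ → no.
Result: green_phase, red_phase.

green_phase, red_phase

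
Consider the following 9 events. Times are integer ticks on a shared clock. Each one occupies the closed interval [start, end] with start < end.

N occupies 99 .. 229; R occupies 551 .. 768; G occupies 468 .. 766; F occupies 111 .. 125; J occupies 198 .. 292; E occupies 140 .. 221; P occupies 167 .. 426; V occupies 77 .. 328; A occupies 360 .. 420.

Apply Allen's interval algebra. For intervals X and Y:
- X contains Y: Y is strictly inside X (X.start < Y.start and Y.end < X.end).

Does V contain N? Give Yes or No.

V = [77, 328], N = [99, 229].
Actual relation of V to N: contains.
Asked whether 'contains' holds → Yes.

Yes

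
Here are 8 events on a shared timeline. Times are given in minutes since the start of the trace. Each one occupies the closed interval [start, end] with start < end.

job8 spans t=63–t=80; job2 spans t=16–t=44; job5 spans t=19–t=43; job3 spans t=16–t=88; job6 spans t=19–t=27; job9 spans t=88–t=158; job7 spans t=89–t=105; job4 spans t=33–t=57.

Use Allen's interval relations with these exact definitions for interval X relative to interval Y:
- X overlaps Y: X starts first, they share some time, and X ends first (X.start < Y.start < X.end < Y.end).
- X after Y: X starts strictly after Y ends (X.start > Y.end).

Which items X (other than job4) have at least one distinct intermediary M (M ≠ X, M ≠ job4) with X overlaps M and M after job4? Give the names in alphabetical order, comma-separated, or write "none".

Target job4 = [t=33, t=57].
Intermediaries M with M after job4: job7, job8, job9.
Via job7 — items with X overlaps job7: none.
Via job8 — items with X overlaps job8: none.
Via job9 — items with X overlaps job9: none.
Union: none.

none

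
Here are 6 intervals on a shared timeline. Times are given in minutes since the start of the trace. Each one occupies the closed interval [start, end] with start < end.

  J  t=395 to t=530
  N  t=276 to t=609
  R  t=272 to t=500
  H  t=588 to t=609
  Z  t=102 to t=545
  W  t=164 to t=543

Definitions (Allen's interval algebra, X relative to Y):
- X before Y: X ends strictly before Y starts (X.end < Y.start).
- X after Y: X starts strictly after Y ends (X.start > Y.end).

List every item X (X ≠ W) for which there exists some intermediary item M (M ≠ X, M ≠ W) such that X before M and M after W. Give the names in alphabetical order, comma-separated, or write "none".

J, R, Z

Target W = [t=164, t=543].
Intermediaries M with M after W: H.
Via H — items with X before H: J, R, Z.
Union: J, R, Z.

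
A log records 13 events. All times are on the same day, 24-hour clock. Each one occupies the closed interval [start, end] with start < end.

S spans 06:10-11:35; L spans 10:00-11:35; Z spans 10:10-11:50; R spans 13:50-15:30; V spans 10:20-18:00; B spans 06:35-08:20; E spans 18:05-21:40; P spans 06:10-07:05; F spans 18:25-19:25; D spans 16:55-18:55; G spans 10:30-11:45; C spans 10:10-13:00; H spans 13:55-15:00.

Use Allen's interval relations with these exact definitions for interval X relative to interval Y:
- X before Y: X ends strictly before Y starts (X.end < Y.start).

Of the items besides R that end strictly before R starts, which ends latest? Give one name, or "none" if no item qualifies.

Target R = [13:50, 15:30].
B [06:35, 08:20] → before → candidate.
C [10:10, 13:00] → before → candidate.
D [16:55, 18:55] → after → excluded.
E [18:05, 21:40] → after → excluded.
F [18:25, 19:25] → after → excluded.
G [10:30, 11:45] → before → candidate.
H [13:55, 15:00] → during → excluded.
L [10:00, 11:35] → before → candidate.
P [06:10, 07:05] → before → candidate.
S [06:10, 11:35] → before → candidate.
V [10:20, 18:00] → contains → excluded.
Z [10:10, 11:50] → before → candidate.
Among candidates, latest end is 13:00 → C.

C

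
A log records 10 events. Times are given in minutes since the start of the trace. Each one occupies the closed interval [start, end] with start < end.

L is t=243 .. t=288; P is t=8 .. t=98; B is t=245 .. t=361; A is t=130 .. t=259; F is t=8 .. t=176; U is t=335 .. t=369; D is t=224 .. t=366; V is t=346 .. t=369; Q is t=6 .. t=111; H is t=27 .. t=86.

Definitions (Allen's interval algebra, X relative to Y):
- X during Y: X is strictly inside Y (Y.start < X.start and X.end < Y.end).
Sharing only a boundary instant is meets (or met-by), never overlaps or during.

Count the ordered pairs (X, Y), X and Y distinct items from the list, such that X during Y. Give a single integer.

6

Checking all 90 ordered pairs for relation 'during'; matching pairs in alphabetical order:
(B, D): B during D ✓
(H, F): H during F ✓
(H, P): H during P ✓
(H, Q): H during Q ✓
(L, D): L during D ✓
(P, Q): P during Q ✓
Count: 6.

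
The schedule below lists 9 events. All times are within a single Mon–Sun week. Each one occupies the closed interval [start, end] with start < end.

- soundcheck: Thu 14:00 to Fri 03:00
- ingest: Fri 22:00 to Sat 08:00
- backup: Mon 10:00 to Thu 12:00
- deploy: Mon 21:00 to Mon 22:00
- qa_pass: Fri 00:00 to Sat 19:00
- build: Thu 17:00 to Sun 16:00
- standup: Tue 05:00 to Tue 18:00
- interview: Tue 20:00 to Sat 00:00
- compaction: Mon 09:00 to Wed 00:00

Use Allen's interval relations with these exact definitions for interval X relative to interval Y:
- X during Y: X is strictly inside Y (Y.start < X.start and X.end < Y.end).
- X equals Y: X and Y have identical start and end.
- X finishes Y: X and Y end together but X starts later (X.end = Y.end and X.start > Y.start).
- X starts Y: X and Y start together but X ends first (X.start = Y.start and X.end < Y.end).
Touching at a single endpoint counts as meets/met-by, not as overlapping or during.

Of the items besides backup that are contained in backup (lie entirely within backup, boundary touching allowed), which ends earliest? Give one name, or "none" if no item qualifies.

deploy

Target backup = [Mon 10:00, Thu 12:00].
build [Thu 17:00, Sun 16:00] → after → excluded.
compaction [Mon 09:00, Wed 00:00] → overlaps → excluded.
deploy [Mon 21:00, Mon 22:00] → during → candidate.
ingest [Fri 22:00, Sat 08:00] → after → excluded.
interview [Tue 20:00, Sat 00:00] → overlapped-by → excluded.
qa_pass [Fri 00:00, Sat 19:00] → after → excluded.
soundcheck [Thu 14:00, Fri 03:00] → after → excluded.
standup [Tue 05:00, Tue 18:00] → during → candidate.
Among candidates, earliest end is Mon 22:00 → deploy.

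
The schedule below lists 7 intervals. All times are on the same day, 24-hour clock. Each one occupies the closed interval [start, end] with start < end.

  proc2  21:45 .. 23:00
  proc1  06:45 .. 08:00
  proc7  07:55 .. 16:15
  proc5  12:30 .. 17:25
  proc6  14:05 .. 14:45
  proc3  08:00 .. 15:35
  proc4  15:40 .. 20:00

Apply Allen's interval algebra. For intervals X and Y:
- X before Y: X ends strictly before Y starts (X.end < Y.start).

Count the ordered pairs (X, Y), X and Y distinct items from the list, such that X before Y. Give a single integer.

11

Checking all 42 ordered pairs for relation 'before'; matching pairs in alphabetical order:
(proc1, proc2): proc1 before proc2 ✓
(proc1, proc4): proc1 before proc4 ✓
(proc1, proc5): proc1 before proc5 ✓
(proc1, proc6): proc1 before proc6 ✓
(proc3, proc2): proc3 before proc2 ✓
(proc3, proc4): proc3 before proc4 ✓
(proc4, proc2): proc4 before proc2 ✓
(proc5, proc2): proc5 before proc2 ✓
(proc6, proc2): proc6 before proc2 ✓
(proc6, proc4): proc6 before proc4 ✓
(proc7, proc2): proc7 before proc2 ✓
Count: 11.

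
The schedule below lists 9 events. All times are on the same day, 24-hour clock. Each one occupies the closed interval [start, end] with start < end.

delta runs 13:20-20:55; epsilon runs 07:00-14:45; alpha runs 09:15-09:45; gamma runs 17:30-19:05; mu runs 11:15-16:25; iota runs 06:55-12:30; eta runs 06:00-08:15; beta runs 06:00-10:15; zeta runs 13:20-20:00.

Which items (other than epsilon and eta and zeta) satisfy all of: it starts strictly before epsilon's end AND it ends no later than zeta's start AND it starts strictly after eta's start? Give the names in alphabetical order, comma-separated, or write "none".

Conditions: its start is strictly before epsilon's end (X.start < 14:45) AND its end is no later than zeta's start (X.end <= 13:20) AND its start is strictly after eta's start (X.start > 06:00).
alpha: start 09:15 < 14:45? ✓; end 09:45 <= 13:20? ✓; start 09:15 > 06:00? ✓ → yes.
beta: start 06:00 < 14:45? ✓; end 10:15 <= 13:20? ✓; start 06:00 > 06:00? ✗ → no.
delta: start 13:20 < 14:45? ✓; end 20:55 <= 13:20? ✗; start 13:20 > 06:00? ✓ → no.
gamma: start 17:30 < 14:45? ✗; end 19:05 <= 13:20? ✗; start 17:30 > 06:00? ✓ → no.
iota: start 06:55 < 14:45? ✓; end 12:30 <= 13:20? ✓; start 06:55 > 06:00? ✓ → yes.
mu: start 11:15 < 14:45? ✓; end 16:25 <= 13:20? ✗; start 11:15 > 06:00? ✓ → no.
Result: alpha, iota.

alpha, iota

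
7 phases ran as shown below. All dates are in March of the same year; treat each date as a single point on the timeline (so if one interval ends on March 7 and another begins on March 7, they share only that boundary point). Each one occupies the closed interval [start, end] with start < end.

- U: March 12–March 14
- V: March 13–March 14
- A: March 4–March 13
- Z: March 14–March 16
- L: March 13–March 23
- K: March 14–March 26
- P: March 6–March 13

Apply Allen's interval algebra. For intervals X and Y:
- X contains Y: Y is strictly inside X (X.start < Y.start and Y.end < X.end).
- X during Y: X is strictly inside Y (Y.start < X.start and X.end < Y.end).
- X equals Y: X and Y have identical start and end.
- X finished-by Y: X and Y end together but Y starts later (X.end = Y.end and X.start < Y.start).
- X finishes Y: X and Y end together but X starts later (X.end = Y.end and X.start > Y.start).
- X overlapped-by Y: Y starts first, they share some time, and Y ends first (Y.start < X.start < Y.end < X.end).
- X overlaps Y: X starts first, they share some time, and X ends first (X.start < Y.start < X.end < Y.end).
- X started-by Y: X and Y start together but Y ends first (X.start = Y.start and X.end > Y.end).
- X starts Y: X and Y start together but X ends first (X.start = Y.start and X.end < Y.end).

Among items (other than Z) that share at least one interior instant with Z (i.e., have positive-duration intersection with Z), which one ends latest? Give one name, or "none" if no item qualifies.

Target Z = [March 14, March 16].
A [March 4, March 13] → before → excluded.
K [March 14, March 26] → started-by → candidate.
L [March 13, March 23] → contains → candidate.
P [March 6, March 13] → before → excluded.
U [March 12, March 14] → meets → excluded.
V [March 13, March 14] → meets → excluded.
Among candidates, latest end is March 26 → K.

K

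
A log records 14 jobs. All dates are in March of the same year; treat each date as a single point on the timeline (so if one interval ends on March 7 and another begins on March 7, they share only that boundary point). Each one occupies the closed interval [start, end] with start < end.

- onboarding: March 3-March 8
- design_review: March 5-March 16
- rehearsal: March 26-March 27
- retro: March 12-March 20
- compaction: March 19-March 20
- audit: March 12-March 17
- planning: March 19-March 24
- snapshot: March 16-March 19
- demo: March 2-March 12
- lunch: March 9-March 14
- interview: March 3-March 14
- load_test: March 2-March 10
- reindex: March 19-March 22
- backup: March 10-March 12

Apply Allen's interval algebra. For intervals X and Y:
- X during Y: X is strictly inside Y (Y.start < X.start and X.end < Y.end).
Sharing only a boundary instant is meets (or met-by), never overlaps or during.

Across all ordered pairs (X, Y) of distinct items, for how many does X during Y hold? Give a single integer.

Checking all 182 ordered pairs for relation 'during'; matching pairs in alphabetical order:
(backup, design_review): backup during design_review ✓
(backup, interview): backup during interview ✓
(backup, lunch): backup during lunch ✓
(lunch, design_review): lunch during design_review ✓
(onboarding, demo): onboarding during demo ✓
(onboarding, load_test): onboarding during load_test ✓
(snapshot, retro): snapshot during retro ✓
Count: 7.

7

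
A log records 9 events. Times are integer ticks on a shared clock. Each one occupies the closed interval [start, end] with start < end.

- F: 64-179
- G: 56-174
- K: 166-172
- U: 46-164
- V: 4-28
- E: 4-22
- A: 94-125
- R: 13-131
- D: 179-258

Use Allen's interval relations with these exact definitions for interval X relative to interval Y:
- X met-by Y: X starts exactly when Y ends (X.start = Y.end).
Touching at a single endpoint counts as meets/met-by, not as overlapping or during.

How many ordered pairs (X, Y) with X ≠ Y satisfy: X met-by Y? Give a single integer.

1

Checking all 72 ordered pairs for relation 'met-by'; matching pairs in alphabetical order:
(D, F): D met-by F ✓
Count: 1.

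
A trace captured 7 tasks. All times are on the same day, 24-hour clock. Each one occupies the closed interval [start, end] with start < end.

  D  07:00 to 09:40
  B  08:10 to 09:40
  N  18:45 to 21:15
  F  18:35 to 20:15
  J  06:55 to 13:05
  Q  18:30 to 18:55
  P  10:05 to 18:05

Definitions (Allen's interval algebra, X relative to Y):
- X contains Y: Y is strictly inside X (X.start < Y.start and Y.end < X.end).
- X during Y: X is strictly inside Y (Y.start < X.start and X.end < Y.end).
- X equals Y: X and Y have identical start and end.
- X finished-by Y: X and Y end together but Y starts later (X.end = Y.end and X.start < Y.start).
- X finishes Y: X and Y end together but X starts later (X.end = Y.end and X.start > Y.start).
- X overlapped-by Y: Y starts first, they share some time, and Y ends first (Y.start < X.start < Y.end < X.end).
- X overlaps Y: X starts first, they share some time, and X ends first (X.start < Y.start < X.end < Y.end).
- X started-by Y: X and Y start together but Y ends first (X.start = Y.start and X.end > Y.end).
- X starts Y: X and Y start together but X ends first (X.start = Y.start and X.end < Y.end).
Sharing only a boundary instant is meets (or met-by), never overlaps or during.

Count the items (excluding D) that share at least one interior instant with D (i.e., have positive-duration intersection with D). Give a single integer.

2

Target D = [07:00, 09:40].
B [08:10, 09:40] → finishes → counts.
F [18:35, 20:15] → after → no.
J [06:55, 13:05] → contains → counts.
N [18:45, 21:15] → after → no.
P [10:05, 18:05] → after → no.
Q [18:30, 18:55] → after → no.
Total: 2.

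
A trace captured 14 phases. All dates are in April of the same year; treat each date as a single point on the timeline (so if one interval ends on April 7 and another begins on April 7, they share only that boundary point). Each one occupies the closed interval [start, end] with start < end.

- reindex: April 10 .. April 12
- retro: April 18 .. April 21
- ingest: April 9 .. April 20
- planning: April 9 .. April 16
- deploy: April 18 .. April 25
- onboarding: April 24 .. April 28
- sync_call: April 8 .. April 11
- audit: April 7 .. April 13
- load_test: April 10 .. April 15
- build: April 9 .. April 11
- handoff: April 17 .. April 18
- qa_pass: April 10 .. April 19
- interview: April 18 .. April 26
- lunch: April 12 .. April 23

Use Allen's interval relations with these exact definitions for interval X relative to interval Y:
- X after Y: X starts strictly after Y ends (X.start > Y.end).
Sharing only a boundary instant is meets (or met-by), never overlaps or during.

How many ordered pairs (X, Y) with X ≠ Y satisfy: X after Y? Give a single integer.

37

Checking all 182 ordered pairs for relation 'after'; matching pairs in alphabetical order:
(deploy, audit): deploy after audit ✓
(deploy, build): deploy after build ✓
(deploy, load_test): deploy after load_test ✓
(deploy, planning): deploy after planning ✓
(deploy, reindex): deploy after reindex ✓
(deploy, sync_call): deploy after sync_call ✓
(handoff, audit): handoff after audit ✓
(handoff, build): handoff after build ✓
(handoff, load_test): handoff after load_test ✓
(handoff, planning): handoff after planning ✓
(handoff, reindex): handoff after reindex ✓
(handoff, sync_call): handoff after sync_call ✓
(interview, audit): interview after audit ✓
(interview, build): interview after build ✓
(interview, load_test): interview after load_test ✓
(interview, planning): interview after planning ✓
(interview, reindex): interview after reindex ✓
(interview, sync_call): interview after sync_call ✓
(lunch, build): lunch after build ✓
(lunch, sync_call): lunch after sync_call ✓
(onboarding, audit): onboarding after audit ✓
(onboarding, build): onboarding after build ✓
(onboarding, handoff): onboarding after handoff ✓
(onboarding, ingest): onboarding after ingest ✓
... plus 13 further pairs not listed.
Count: 37.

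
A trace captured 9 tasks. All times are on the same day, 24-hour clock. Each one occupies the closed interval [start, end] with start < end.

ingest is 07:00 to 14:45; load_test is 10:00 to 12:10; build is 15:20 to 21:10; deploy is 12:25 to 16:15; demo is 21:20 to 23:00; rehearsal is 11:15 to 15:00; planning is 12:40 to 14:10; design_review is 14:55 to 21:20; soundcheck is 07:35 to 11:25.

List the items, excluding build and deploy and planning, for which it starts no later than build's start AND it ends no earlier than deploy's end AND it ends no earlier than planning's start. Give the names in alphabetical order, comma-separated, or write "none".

Conditions: its start is no later than build's start (X.start <= 15:20) AND its end is no earlier than deploy's end (X.end >= 16:15) AND its end is no earlier than planning's start (X.end >= 12:40).
demo: start 21:20 <= 15:20? ✗; end 23:00 >= 16:15? ✓; end 23:00 >= 12:40? ✓ → no.
design_review: start 14:55 <= 15:20? ✓; end 21:20 >= 16:15? ✓; end 21:20 >= 12:40? ✓ → yes.
ingest: start 07:00 <= 15:20? ✓; end 14:45 >= 16:15? ✗; end 14:45 >= 12:40? ✓ → no.
load_test: start 10:00 <= 15:20? ✓; end 12:10 >= 16:15? ✗; end 12:10 >= 12:40? ✗ → no.
rehearsal: start 11:15 <= 15:20? ✓; end 15:00 >= 16:15? ✗; end 15:00 >= 12:40? ✓ → no.
soundcheck: start 07:35 <= 15:20? ✓; end 11:25 >= 16:15? ✗; end 11:25 >= 12:40? ✗ → no.
Result: design_review.

design_review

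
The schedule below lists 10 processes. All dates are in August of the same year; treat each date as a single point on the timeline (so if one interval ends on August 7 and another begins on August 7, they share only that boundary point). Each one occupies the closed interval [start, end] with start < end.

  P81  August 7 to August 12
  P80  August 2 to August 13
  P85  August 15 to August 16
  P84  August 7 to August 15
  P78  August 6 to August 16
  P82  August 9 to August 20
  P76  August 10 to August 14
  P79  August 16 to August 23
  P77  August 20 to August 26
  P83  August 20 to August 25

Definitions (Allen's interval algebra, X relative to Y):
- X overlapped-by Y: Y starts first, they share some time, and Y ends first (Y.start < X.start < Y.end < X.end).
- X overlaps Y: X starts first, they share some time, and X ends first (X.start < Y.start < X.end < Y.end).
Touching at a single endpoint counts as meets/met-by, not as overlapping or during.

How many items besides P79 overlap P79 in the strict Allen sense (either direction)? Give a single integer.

3

Target P79 = [August 16, August 23].
P76 [August 10, August 14] → before → no.
P77 [August 20, August 26] → overlapped-by → counts.
P78 [August 6, August 16] → meets → no.
P80 [August 2, August 13] → before → no.
P81 [August 7, August 12] → before → no.
P82 [August 9, August 20] → overlaps → counts.
P83 [August 20, August 25] → overlapped-by → counts.
P84 [August 7, August 15] → before → no.
P85 [August 15, August 16] → meets → no.
Total: 3.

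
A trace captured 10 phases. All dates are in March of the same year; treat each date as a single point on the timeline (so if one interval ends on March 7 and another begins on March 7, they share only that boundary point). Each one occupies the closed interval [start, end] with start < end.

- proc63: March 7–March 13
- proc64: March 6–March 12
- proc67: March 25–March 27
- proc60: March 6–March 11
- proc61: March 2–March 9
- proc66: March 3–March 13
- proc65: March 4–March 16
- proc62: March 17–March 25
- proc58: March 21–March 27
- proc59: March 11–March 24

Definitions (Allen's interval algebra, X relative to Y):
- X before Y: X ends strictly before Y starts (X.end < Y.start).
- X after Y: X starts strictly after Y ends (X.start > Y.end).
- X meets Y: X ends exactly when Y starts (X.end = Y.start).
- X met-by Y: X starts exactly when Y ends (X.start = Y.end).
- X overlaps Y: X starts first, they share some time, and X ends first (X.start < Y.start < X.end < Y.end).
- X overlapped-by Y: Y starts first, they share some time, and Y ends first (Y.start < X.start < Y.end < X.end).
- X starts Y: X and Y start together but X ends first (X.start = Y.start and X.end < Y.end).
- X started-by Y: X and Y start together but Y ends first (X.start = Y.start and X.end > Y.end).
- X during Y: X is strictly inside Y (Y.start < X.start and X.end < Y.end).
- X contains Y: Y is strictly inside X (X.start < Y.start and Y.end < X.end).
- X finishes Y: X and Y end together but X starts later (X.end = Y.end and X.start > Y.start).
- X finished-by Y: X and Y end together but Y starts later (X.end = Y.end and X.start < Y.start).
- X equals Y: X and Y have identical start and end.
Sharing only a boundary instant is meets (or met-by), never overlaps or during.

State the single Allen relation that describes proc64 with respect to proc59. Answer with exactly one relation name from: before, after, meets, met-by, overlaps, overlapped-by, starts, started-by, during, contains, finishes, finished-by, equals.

proc64 = [March 6, March 12]; proc59 = [March 11, March 24].
Compare endpoints: proc64.start < proc59.start, proc64.start < proc59.end, proc64.end > proc59.start, proc64.end < proc59.end.
That pattern is 'overlaps'.

overlaps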